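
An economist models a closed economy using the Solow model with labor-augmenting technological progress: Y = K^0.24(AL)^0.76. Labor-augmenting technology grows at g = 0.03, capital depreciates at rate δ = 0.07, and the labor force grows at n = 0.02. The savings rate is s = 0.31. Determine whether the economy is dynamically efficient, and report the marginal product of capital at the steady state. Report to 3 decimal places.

n + g + δ = 0.02 + 0.03 + 0.07 = 0.12.
Steady-state k*: s·k^0.24 = 0.12·k gives k* = (0.31/0.12)^(1/0.76) ≈ 3.4861.
MPK = 0.24·3.4861^(-0.76) ≈ 0.0929.
MPK < n+g+δ = 0.12, so the economy is dynamically inefficient (over-saving).

dynamically inefficient; MPK ≈ 0.093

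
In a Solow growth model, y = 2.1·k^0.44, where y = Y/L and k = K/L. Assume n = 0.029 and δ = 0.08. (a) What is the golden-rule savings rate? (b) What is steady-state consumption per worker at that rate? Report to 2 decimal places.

(a) s_gold = 0.44; (b) c_gold ≈ 6.31

Capital per worker breaks even when investment replaces (n + δ)·k; here n + δ = 0.109.
For Cobb-Douglas, s_gold equals capital's share: s_gold = 0.44.
Setting f'(k) = n+δ gives 0.44·2.1·k^(0.44−1) = 0.109, hence k_gold = (0.44·2.1/0.109)^(1/0.56) ≈ 45.4550.
y_gold = 2.1·45.4550^0.44 ≈ 11.2604; c_gold = (1−0.44)·y_gold ≈ 6.3058.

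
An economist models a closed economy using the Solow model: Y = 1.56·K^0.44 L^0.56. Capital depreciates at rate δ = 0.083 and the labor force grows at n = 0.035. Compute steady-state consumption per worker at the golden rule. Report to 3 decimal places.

c_gold ≈ 3.485

n + δ = 0.035 + 0.083 = 0.118.
At the golden rule the marginal product of capital equals n+δ: 0.44·1.56·k^(0.44−1) = 0.118. Solving, k_gold = (0.44·1.56/0.118)^(1/0.56) ≈ 23.2021.
y_gold = 1.56·23.2021^0.44 ≈ 6.2224.
c_gold = y_gold − (n+δ)·k_gold = 6.2224 − 0.118·23.2021 ≈ 3.4845.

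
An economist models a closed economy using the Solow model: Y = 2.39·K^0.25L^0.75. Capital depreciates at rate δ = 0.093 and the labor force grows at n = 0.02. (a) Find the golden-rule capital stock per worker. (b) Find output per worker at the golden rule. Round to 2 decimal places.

(a) k_gold ≈ 9.21; (b) y_gold ≈ 4.16

Capital per worker breaks even when investment replaces (n + δ)·k; here n + δ = 0.113.
Maximizing c = f(k) − (n+δ)·k gives f'(k) = n+δ, i.e. 0.25·2.39·k^(0.25−1) = 0.113, so k_gold = (0.25·2.39/0.113)^(1/0.75) ≈ 9.2118.
y_gold = 2.39·9.2118^0.25 ≈ 4.1637.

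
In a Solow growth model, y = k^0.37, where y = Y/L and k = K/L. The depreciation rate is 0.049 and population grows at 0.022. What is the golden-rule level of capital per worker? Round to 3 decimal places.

Break-even investment rate: n + δ = 0.022 + 0.049 = 0.071.
Maximizing c = f(k) − (n+δ)·k gives f'(k) = n+δ, i.e. 0.37·k^(0.37−1) = 0.071, so k_gold = (0.37/0.071)^(1/0.63) ≈ 13.7406.

k_gold ≈ 13.741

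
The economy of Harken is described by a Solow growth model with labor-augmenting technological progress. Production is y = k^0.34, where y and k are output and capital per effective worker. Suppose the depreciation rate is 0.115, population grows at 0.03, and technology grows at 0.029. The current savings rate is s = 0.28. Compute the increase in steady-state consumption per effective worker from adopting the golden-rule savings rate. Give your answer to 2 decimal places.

The effective depreciation rate is n + g + δ = 0.03 + 0.029 + 0.115 = 0.174.
Current steady state (s = 0.28): k* = (0.28/0.174)^(1/0.66) ≈ 2.0561, y* = 2.0561^0.34 ≈ 1.2777, c* = (1−0.28)·1.2777 ≈ 0.9200.
At the golden rule the marginal product of capital equals n+g+δ: 0.34·k^(0.34−1) = 0.174. Solving, k_gold = (0.34/0.174)^(1/0.66) ≈ 2.7593.
y_gold = 2.7593^0.34 ≈ 1.4121, c_gold = y_gold − 0.174·k_gold ≈ 0.9320.
Gain: Δc = 0.9320 − 0.9200 ≈ 0.0120.

Δc ≈ 0.01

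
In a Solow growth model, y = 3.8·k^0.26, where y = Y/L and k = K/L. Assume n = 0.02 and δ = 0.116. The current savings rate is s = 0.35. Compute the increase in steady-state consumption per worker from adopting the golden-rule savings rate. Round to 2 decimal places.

The effective depreciation rate is n + δ = 0.02 + 0.116 = 0.136.
Current steady state (s = 0.35): k* = (0.35·3.8/0.136)^(1/0.74) ≈ 21.7902, y* = 3.8·21.7902^0.26 ≈ 8.4670, c* = (1−0.35)·8.4670 ≈ 5.5036.
At the golden rule the marginal product of capital equals n+δ: 0.26·3.8·k^(0.26−1) = 0.136. Solving, k_gold = (0.26·3.8/0.136)^(1/0.74) ≈ 14.5817.
y_gold = 3.8·14.5817^0.26 ≈ 7.6274, c_gold = y_gold − 0.136·k_gold ≈ 5.6442.
Gain: Δc = 5.6442 − 5.5036 ≈ 0.1407.

Δc ≈ 0.14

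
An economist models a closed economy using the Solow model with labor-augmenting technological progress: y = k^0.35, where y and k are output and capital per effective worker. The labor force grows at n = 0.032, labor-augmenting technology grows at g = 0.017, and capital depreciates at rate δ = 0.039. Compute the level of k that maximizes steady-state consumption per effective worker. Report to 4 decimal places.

The effective depreciation rate is n + g + δ = 0.032 + 0.017 + 0.039 = 0.088.
Setting f'(k) = n+g+δ gives 0.35·k^(0.35−1) = 0.088, hence k_gold = (0.35/0.088)^(1/0.65) ≈ 8.3645.

k_gold ≈ 8.3645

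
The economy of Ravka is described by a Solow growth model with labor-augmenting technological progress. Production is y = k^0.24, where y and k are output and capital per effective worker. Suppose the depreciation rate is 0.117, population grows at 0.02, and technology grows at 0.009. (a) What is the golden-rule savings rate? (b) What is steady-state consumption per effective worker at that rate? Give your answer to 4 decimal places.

Break-even investment rate: n + g + δ = 0.02 + 0.009 + 0.117 = 0.146.
For Cobb-Douglas, s_gold equals capital's share: s_gold = 0.24.
Setting f'(k) = n+g+δ gives 0.24·k^(0.24−1) = 0.146, hence k_gold = (0.24/0.146)^(1/0.76) ≈ 1.9232.
y_gold = 1.9232^0.24 ≈ 1.1699; c_gold = (1−0.24)·y_gold ≈ 0.8892.

(a) s_gold = 0.2400; (b) c_gold ≈ 0.8892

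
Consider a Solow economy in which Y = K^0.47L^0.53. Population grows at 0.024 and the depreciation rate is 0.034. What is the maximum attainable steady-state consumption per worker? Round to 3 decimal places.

Capital per worker breaks even when investment replaces (n + δ)·k; here n + δ = 0.058.
Maximizing c = f(k) − (n+δ)·k gives f'(k) = n+δ, i.e. 0.47·k^(0.47−1) = 0.058, so k_gold = (0.47/0.058)^(1/0.53) ≈ 51.8169.
y_gold = 51.8169^0.47 ≈ 6.3944.
c_gold = y_gold − (n+δ)·k_gold = 6.3944 − 0.058·51.8169 ≈ 3.3890.

c_gold ≈ 3.389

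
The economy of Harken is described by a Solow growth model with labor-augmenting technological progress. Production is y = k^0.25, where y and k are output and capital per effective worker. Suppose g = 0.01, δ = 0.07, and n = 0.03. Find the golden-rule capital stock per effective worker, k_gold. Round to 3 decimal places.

n + g + δ = 0.03 + 0.01 + 0.07 = 0.11.
Golden rule sets MPK = n+g+δ: 0.25·k^(0.25−1) = 0.11, so k_gold = (0.25/0.11)^(1/0.75) ≈ 2.9881.

k_gold ≈ 2.988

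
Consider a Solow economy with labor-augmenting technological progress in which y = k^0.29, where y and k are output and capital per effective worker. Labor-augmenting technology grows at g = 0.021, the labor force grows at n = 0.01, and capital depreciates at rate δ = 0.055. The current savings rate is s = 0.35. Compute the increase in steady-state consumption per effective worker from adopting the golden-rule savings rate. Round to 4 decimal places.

Δc ≈ 0.0133

n + g + δ = 0.01 + 0.021 + 0.055 = 0.086.
Current steady state (s = 0.35): k* = (0.35/0.086)^(1/0.71) ≈ 7.2202, y* = 7.2202^0.29 ≈ 1.7741, c* = (1−0.35)·1.7741 ≈ 1.1532.
Golden rule sets MPK = n+g+δ: 0.29·k^(0.29−1) = 0.086, so k_gold = (0.29/0.086)^(1/0.71) ≈ 5.5401.
y_gold = 5.5401^0.29 ≈ 1.6429, c_gold = y_gold − 0.086·k_gold ≈ 1.1665.
Gain: Δc = 1.1665 − 1.1532 ≈ 0.0133.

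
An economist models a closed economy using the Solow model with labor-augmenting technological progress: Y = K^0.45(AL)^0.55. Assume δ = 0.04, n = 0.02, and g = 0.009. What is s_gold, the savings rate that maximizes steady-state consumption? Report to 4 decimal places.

Break-even investment rate: n + g + δ = 0.02 + 0.009 + 0.04 = 0.069.
At the golden rule MPK = n+g+δ, and in any Cobb-Douglas steady state s = (n+g+δ)·k/y = MPK·k/y = capital's share 0.45.

s_gold = 0.4500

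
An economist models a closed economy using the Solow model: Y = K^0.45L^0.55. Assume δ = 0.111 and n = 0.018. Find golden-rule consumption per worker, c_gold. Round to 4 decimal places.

The effective depreciation rate is n + δ = 0.018 + 0.111 = 0.129.
Maximizing c = f(k) − (n+δ)·k gives f'(k) = n+δ, i.e. 0.45·k^(0.45−1) = 0.129, so k_gold = (0.45/0.129)^(1/0.55) ≈ 9.6959.
y_gold = 9.6959^0.45 ≈ 2.7795.
c_gold = y_gold − (n+δ)·k_gold = 2.7795 − 0.129·9.6959 ≈ 1.5287.

c_gold ≈ 1.5287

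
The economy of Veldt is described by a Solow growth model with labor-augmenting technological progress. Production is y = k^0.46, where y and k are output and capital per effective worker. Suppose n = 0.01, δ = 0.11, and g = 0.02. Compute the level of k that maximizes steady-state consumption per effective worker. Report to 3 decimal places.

n + g + δ = 0.01 + 0.02 + 0.11 = 0.14.
At the golden rule the marginal product of capital equals n+g+δ: 0.46·k^(0.46−1) = 0.14. Solving, k_gold = (0.46/0.14)^(1/0.54) ≈ 9.0515.

k_gold ≈ 9.052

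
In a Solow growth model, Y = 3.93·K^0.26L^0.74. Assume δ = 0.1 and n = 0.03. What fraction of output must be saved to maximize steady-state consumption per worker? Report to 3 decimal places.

n + δ = 0.03 + 0.1 = 0.13.
At the golden rule MPK = n+δ, and in any Cobb-Douglas steady state s = (n+δ)·k/y = MPK·k/y = capital's share 0.26.

s_gold = 0.260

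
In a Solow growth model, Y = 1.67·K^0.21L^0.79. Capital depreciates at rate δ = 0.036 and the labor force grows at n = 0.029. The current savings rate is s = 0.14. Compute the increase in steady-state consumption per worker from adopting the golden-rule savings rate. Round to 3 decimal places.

Δc ≈ 0.047

Break-even investment rate: n + δ = 0.029 + 0.036 = 0.065.
Current steady state (s = 0.14): k* = (0.14·1.67/0.065)^(1/0.79) ≈ 5.0549, y* = 1.67·5.0549^0.21 ≈ 2.3469, c* = (1−0.14)·2.3469 ≈ 2.0183.
Golden rule sets MPK = n+δ: 0.21·1.67·k^(0.21−1) = 0.065, so k_gold = (0.21·1.67/0.065)^(1/0.79) ≈ 8.4452.
y_gold = 1.67·8.4452^0.21 ≈ 2.6140, c_gold = y_gold − 0.065·k_gold ≈ 2.0651.
Gain: Δc = 2.0651 − 2.0183 ≈ 0.0467.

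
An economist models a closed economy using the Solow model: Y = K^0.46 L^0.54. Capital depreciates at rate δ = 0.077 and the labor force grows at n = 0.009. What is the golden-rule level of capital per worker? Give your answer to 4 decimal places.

k_gold ≈ 22.3166

n + δ = 0.009 + 0.077 = 0.086.
At the golden rule the marginal product of capital equals n+δ: 0.46·k^(0.46−1) = 0.086. Solving, k_gold = (0.46/0.086)^(1/0.54) ≈ 22.3166.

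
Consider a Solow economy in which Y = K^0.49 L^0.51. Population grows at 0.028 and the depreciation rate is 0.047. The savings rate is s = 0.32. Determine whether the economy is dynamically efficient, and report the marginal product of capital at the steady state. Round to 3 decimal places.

The effective depreciation rate is n + δ = 0.028 + 0.047 = 0.075.
Steady-state k*: s·k^0.49 = 0.075·k gives k* = (0.32/0.075)^(1/0.51) ≈ 17.1976.
MPK = 0.49·17.1976^(-0.51) ≈ 0.1148.
MPK > n+δ = 0.075, so the economy is dynamically efficient (under-saving).

dynamically efficient; MPK ≈ 0.115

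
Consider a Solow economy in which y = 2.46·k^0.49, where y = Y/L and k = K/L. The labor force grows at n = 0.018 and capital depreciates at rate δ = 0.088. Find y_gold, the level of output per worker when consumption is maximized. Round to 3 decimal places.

Capital per worker breaks even when investment replaces (n + δ)·k; here n + δ = 0.106.
Maximizing c = f(k) − (n+δ)·k gives f'(k) = n+δ, i.e. 0.49·2.46·k^(0.49−1) = 0.106, so k_gold = (0.49·2.46/0.106)^(1/0.51) ≈ 117.5563.
Output: y_gold = 2.46·k_gold^0.49 = 2.46·117.5563^0.49 ≈ 25.4305.

y_gold ≈ 25.431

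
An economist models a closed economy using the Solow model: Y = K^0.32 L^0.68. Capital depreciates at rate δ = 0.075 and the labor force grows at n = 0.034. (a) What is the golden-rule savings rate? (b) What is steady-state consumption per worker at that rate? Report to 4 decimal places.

Break-even investment rate: n + δ = 0.034 + 0.075 = 0.109.
For Cobb-Douglas, s_gold equals capital's share: s_gold = 0.32.
Setting f'(k) = n+δ gives 0.32·k^(0.32−1) = 0.109, hence k_gold = (0.32/0.109)^(1/0.68) ≈ 4.8734.
y_gold = 4.8734^0.32 ≈ 1.6600; c_gold = (1−0.32)·y_gold ≈ 1.1288.

(a) s_gold = 0.3200; (b) c_gold ≈ 1.1288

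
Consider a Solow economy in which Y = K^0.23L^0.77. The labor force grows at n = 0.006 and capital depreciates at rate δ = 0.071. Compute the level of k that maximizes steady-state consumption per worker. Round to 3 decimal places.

Capital per worker breaks even when investment replaces (n + δ)·k; here n + δ = 0.077.
Golden rule sets MPK = n+δ: 0.23·k^(0.23−1) = 0.077, so k_gold = (0.23/0.077)^(1/0.77) ≈ 4.1418.

k_gold ≈ 4.142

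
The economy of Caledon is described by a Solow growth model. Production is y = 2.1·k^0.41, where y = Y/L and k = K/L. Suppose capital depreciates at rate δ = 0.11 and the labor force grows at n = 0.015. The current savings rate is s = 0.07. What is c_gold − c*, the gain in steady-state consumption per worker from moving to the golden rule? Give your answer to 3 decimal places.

n + δ = 0.015 + 0.11 = 0.125.
Current steady state (s = 0.07): k* = (0.07·2.1/0.125)^(1/0.59) ≈ 1.3162, y* = 2.1·1.3162^0.41 ≈ 2.3504, c* = (1−0.07)·2.3504 ≈ 2.1859.
Golden rule sets MPK = n+δ: 0.41·2.1·k^(0.41−1) = 0.125, so k_gold = (0.41·2.1/0.125)^(1/0.59) ≈ 26.3328.
y_gold = 2.1·26.3328^0.41 ≈ 8.0283, c_gold = y_gold − 0.125·k_gold ≈ 4.7367.
Gain: Δc = 4.7367 − 2.1859 ≈ 2.5508.

Δc ≈ 2.551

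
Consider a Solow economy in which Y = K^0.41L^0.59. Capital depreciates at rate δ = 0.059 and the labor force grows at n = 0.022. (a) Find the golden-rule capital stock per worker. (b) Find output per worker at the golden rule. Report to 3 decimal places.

Capital per worker breaks even when investment replaces (n + δ)·k; here n + δ = 0.081.
At the golden rule the marginal product of capital equals n+δ: 0.41·k^(0.41−1) = 0.081. Solving, k_gold = (0.41/0.081)^(1/0.59) ≈ 15.6216.
y_gold = 15.6216^0.41 ≈ 3.0862.

(a) k_gold ≈ 15.622; (b) y_gold ≈ 3.086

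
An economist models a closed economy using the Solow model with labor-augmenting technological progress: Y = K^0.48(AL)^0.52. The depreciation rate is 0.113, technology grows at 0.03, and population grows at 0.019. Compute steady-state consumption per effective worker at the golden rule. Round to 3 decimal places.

Capital per effective worker breaks even when investment replaces (n + g + δ)·k; here n + g + δ = 0.162.
At the golden rule the marginal product of capital equals n+g+δ: 0.48·k^(0.48−1) = 0.162. Solving, k_gold = (0.48/0.162)^(1/0.52) ≈ 8.0754.
y_gold = 8.0754^0.48 ≈ 2.7255.
c_gold = y_gold − (n+g+δ)·k_gold = 2.7255 − 0.162·8.0754 ≈ 1.4172.

c_gold ≈ 1.417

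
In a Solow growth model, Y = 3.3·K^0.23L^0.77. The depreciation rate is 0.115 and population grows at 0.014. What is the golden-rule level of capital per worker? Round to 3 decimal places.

Capital per worker breaks even when investment replaces (n + δ)·k; here n + δ = 0.129.
Golden rule sets MPK = n+δ: 0.23·3.3·k^(0.23−1) = 0.129, so k_gold = (0.23·3.3/0.129)^(1/0.77) ≈ 9.9896.

k_gold ≈ 9.990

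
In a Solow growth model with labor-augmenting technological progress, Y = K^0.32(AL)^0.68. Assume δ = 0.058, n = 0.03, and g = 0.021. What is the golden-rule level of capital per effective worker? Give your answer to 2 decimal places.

n + g + δ = 0.03 + 0.021 + 0.058 = 0.109.
Golden rule sets MPK = n+g+δ: 0.32·k^(0.32−1) = 0.109, so k_gold = (0.32/0.109)^(1/0.68) ≈ 4.8734.

k_gold ≈ 4.87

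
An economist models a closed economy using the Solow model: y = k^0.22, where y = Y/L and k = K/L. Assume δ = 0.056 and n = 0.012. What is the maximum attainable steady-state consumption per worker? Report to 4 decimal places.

c_gold ≈ 1.0862

The effective depreciation rate is n + δ = 0.012 + 0.056 = 0.068.
Golden rule sets MPK = n+δ: 0.22·k^(0.22−1) = 0.068, so k_gold = (0.22/0.068)^(1/0.78) ≈ 4.5054.
y_gold = 4.5054^0.22 ≈ 1.3926.
c_gold = y_gold − (n+δ)·k_gold = 1.3926 − 0.068·4.5054 ≈ 1.0862.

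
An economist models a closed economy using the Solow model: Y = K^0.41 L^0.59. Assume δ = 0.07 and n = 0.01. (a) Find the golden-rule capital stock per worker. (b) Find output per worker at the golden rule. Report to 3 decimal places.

(a) k_gold ≈ 15.954; (b) y_gold ≈ 3.113

n + δ = 0.01 + 0.07 = 0.08.
Maximizing c = f(k) − (n+δ)·k gives f'(k) = n+δ, i.e. 0.41·k^(0.41−1) = 0.08, so k_gold = (0.41/0.08)^(1/0.59) ≈ 15.9541.
y_gold = 15.9541^0.41 ≈ 3.1130.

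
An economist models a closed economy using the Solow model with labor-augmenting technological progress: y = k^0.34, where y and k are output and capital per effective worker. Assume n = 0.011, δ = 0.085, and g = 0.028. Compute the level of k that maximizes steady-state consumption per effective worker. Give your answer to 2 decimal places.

k_gold ≈ 4.61

n + g + δ = 0.011 + 0.028 + 0.085 = 0.124.
At the golden rule the marginal product of capital equals n+g+δ: 0.34·k^(0.34−1) = 0.124. Solving, k_gold = (0.34/0.124)^(1/0.66) ≈ 4.6102.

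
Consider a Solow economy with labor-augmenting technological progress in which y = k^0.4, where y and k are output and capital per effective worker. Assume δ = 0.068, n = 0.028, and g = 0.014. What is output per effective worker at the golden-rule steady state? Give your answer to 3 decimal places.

y_gold ≈ 2.365

n + g + δ = 0.028 + 0.014 + 0.068 = 0.11.
Maximizing c = f(k) − (n+g+δ)·k gives f'(k) = n+g+δ, i.e. 0.4·k^(0.4−1) = 0.11, so k_gold = (0.4/0.11)^(1/0.6) ≈ 8.5990.
Output: y_gold = k_gold^0.4 = 8.5990^0.4 ≈ 2.3647.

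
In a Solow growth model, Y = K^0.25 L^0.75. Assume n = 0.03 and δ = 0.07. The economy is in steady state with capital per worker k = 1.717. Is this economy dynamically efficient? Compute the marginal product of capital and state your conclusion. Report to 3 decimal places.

The effective depreciation rate is n + δ = 0.03 + 0.07 = 0.1.
MPK = 0.25·k^(0.25−1) = 0.25·1.717^(-0.75) ≈ 0.1667.
MPK > 0.1, so the economy is dynamically efficient (under-saving).

dynamically efficient; MPK ≈ 0.167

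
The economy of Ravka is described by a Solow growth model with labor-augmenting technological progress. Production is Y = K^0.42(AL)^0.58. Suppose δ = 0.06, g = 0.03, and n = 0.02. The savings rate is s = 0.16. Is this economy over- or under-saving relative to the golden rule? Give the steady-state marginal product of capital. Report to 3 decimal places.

under-saving; MPK ≈ 0.289

Break-even investment rate: n + g + δ = 0.02 + 0.03 + 0.06 = 0.11.
Steady-state k*: s·k^0.42 = 0.11·k gives k* = (0.16/0.11)^(1/0.58) ≈ 1.9079.
MPK = 0.42·1.9079^(-0.58) ≈ 0.2888.
MPK > n+g+δ = 0.11, so the economy is dynamically efficient (under-saving).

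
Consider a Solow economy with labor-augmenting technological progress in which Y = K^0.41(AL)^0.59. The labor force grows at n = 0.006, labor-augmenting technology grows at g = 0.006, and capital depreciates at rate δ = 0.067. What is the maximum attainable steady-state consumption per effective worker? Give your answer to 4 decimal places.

c_gold ≈ 1.8528

Break-even investment rate: n + g + δ = 0.006 + 0.006 + 0.067 = 0.079.
Setting f'(k) = n+g+δ gives 0.41·k^(0.41−1) = 0.079, hence k_gold = (0.41/0.079)^(1/0.59) ≈ 16.2978.
y_gold = 16.2978^0.41 ≈ 3.1403.
c_gold = y_gold − (n+g+δ)·k_gold = 3.1403 − 0.079·16.2978 ≈ 1.8528.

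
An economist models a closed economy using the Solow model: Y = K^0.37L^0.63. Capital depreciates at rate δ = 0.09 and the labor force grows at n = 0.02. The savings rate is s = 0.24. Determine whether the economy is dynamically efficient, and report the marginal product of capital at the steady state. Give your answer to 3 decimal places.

dynamically efficient; MPK ≈ 0.170

Capital per worker breaks even when investment replaces (n + δ)·k; here n + δ = 0.11.
Steady-state k*: s·k^0.37 = 0.11·k gives k* = (0.24/0.11)^(1/0.63) ≈ 3.4499.
MPK = 0.37·3.4499^(-0.63) ≈ 0.1696.
MPK > n+δ = 0.11, so the economy is dynamically efficient (under-saving).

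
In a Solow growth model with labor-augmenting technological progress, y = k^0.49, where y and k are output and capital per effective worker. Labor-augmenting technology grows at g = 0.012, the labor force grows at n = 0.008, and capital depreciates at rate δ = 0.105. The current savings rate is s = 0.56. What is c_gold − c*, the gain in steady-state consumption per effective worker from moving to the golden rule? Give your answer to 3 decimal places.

Δc ≈ 0.036

Break-even investment rate: n + g + δ = 0.008 + 0.012 + 0.105 = 0.125.
Current steady state (s = 0.56): k* = (0.56/0.125)^(1/0.51) ≈ 18.9241, y* = 18.9241^0.49 ≈ 4.2241, c* = (1−0.56)·4.2241 ≈ 1.8586.
Maximizing c = f(k) − (n+g+δ)·k gives f'(k) = n+g+δ, i.e. 0.49·k^(0.49−1) = 0.125, so k_gold = (0.49/0.125)^(1/0.51) ≈ 14.5648.
y_gold = 14.5648^0.49 ≈ 3.7155, c_gold = y_gold − 0.125·k_gold ≈ 1.8949.
Gain: Δc = 1.8949 − 1.8586 ≈ 0.0363.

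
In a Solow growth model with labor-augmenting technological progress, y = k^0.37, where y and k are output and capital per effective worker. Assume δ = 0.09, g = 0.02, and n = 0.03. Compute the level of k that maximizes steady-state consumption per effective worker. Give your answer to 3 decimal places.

k_gold ≈ 4.677

Capital per effective worker breaks even when investment replaces (n + g + δ)·k; here n + g + δ = 0.14.
Setting f'(k) = n+g+δ gives 0.37·k^(0.37−1) = 0.14, hence k_gold = (0.37/0.14)^(1/0.63) ≈ 4.6769.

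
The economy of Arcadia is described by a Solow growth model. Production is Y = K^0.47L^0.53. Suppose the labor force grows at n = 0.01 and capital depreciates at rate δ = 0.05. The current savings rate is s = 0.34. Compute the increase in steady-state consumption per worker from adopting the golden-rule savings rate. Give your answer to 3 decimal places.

n + δ = 0.01 + 0.05 = 0.06.
Current steady state (s = 0.34): k* = (0.34/0.06)^(1/0.53) ≈ 26.3860, y* = 26.3860^0.47 ≈ 4.6563, c* = (1−0.34)·4.6563 ≈ 3.0732.
At the golden rule the marginal product of capital equals n+δ: 0.47·k^(0.47−1) = 0.06. Solving, k_gold = (0.47/0.06)^(1/0.53) ≈ 48.6062.
y_gold = 48.6062^0.47 ≈ 6.2050, c_gold = y_gold − 0.06·k_gold ≈ 3.2887.
Gain: Δc = 3.2887 − 3.0732 ≈ 0.2155.

Δc ≈ 0.215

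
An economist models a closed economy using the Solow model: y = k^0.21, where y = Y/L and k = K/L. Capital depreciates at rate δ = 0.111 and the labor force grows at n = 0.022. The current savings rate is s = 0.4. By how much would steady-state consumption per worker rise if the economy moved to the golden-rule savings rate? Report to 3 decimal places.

Capital per worker breaks even when investment replaces (n + δ)·k; here n + δ = 0.133.
Current steady state (s = 0.4): k* = (0.4/0.133)^(1/0.79) ≈ 4.0302, y* = 4.0302^0.21 ≈ 1.3400, c* = (1−0.4)·1.3400 ≈ 0.8040.
Maximizing c = f(k) − (n+δ)·k gives f'(k) = n+δ, i.e. 0.21·k^(0.21−1) = 0.133, so k_gold = (0.21/0.133)^(1/0.79) ≈ 1.7828.
y_gold = 1.7828^0.21 ≈ 1.1291, c_gold = y_gold − 0.133·k_gold ≈ 0.8920.
Gain: Δc = 0.8920 − 0.8040 ≈ 0.0880.

Δc ≈ 0.088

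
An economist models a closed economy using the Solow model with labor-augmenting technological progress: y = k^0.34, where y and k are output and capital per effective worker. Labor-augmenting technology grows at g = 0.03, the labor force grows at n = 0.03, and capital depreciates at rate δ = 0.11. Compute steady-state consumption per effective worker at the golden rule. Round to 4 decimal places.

c_gold ≈ 0.9432

Break-even investment rate: n + g + δ = 0.03 + 0.03 + 0.11 = 0.17.
At the golden rule the marginal product of capital equals n+g+δ: 0.34·k^(0.34−1) = 0.17. Solving, k_gold = (0.34/0.17)^(1/0.66) ≈ 2.8583.
y_gold = 2.8583^0.34 ≈ 1.4291.
c_gold = y_gold − (n+g+δ)·k_gold = 1.4291 − 0.17·2.8583 ≈ 0.9432.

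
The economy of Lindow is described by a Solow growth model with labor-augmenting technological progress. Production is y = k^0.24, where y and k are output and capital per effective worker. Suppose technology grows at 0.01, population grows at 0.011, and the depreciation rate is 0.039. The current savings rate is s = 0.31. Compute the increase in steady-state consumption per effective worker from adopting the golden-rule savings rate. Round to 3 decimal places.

Break-even investment rate: n + g + δ = 0.011 + 0.01 + 0.039 = 0.06.
Current steady state (s = 0.31): k* = (0.31/0.06)^(1/0.76) ≈ 8.6783, y* = 8.6783^0.24 ≈ 1.6797, c* = (1−0.31)·1.6797 ≈ 1.1590.
Maximizing c = f(k) − (n+g+δ)·k gives f'(k) = n+g+δ, i.e. 0.24·k^(0.24−1) = 0.06, so k_gold = (0.24/0.06)^(1/0.76) ≈ 6.1970.
y_gold = 6.1970^0.24 ≈ 1.5493, c_gold = y_gold − 0.06·k_gold ≈ 1.1774.
Gain: Δc = 1.1774 − 1.1590 ≈ 0.0185.

Δc ≈ 0.018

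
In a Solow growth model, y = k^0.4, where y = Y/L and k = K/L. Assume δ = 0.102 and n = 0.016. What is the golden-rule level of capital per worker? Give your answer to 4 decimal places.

k_gold ≈ 7.6494

Break-even investment rate: n + δ = 0.016 + 0.102 = 0.118.
Maximizing c = f(k) − (n+δ)·k gives f'(k) = n+δ, i.e. 0.4·k^(0.4−1) = 0.118, so k_gold = (0.4/0.118)^(1/0.6) ≈ 7.6494.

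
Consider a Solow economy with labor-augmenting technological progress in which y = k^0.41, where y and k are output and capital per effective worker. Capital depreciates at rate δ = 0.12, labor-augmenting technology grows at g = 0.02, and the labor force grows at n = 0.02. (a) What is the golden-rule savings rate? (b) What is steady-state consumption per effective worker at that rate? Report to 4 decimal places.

The effective depreciation rate is n + g + δ = 0.02 + 0.02 + 0.12 = 0.16.
For Cobb-Douglas, s_gold equals capital's share: s_gold = 0.41.
At the golden rule the marginal product of capital equals n+g+δ: 0.41·k^(0.41−1) = 0.16. Solving, k_gold = (0.41/0.16)^(1/0.59) ≈ 4.9278.
y_gold = 4.9278^0.41 ≈ 1.9230; c_gold = (1−0.41)·y_gold ≈ 1.1346.

(a) s_gold = 0.4100; (b) c_gold ≈ 1.1346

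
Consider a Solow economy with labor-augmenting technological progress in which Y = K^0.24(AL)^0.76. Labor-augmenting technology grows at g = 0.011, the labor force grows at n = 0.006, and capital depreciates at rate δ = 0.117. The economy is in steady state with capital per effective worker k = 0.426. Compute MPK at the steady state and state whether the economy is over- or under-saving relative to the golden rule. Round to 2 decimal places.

under-saving; MPK ≈ 0.46

n + g + δ = 0.006 + 0.011 + 0.117 = 0.134.
MPK = 0.24·k^(0.24−1) = 0.24·0.426^(-0.76) ≈ 0.4590.
MPK > 0.134, so the economy is dynamically efficient (under-saving).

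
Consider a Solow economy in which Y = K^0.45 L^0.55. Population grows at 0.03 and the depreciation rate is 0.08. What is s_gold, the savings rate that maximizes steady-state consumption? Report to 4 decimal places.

s_gold = 0.4500

Capital per worker breaks even when investment replaces (n + δ)·k; here n + δ = 0.11.
At the golden rule MPK = n+δ, and in any Cobb-Douglas steady state s = (n+δ)·k/y = MPK·k/y = capital's share 0.45.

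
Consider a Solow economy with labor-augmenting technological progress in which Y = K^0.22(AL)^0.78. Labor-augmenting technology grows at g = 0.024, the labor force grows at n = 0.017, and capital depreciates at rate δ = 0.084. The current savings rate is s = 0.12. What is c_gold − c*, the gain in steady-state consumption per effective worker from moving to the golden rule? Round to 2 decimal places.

Capital per effective worker breaks even when investment replaces (n + g + δ)·k; here n + g + δ = 0.125.
Current steady state (s = 0.12): k* = (0.12/0.125)^(1/0.78) ≈ 0.9490, y* = 0.9490^0.22 ≈ 0.9886, c* = (1−0.12)·0.9886 ≈ 0.8699.
Golden rule sets MPK = n+g+δ: 0.22·k^(0.22−1) = 0.125, so k_gold = (0.22/0.125)^(1/0.78) ≈ 2.0642.
y_gold = 2.0642^0.22 ≈ 1.1729, c_gold = y_gold − 0.125·k_gold ≈ 0.9148.
Gain: Δc = 0.9148 − 0.8699 ≈ 0.0449.

Δc ≈ 0.04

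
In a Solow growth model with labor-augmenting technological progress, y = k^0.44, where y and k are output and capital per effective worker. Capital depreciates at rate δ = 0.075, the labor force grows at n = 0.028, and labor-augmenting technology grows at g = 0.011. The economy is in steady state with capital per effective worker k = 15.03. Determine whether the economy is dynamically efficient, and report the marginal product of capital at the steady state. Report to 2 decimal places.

The effective depreciation rate is n + g + δ = 0.028 + 0.011 + 0.075 = 0.114.
MPK = 0.44·k^(0.44−1) = 0.44·15.03^(-0.56) ≈ 0.0965.
MPK < 0.114, so the economy is dynamically inefficient (over-saving).

dynamically inefficient; MPK ≈ 0.10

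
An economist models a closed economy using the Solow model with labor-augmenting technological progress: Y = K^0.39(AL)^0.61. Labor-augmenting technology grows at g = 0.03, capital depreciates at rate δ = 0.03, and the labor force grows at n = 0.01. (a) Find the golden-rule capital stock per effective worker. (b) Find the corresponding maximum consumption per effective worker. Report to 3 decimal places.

(a) k_gold ≈ 16.707; (b) c_gold ≈ 1.829

n + g + δ = 0.01 + 0.03 + 0.03 = 0.07.
Golden rule sets MPK = n+g+δ: 0.39·k^(0.39−1) = 0.07, so k_gold = (0.39/0.07)^(1/0.61) ≈ 16.7069.
y_gold = 16.7069^0.39 ≈ 2.9987; c_gold = y_gold − 0.07·k_gold ≈ 1.8292.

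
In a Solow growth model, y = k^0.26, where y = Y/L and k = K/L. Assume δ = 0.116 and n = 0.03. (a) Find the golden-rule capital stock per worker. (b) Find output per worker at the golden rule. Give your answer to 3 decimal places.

(a) k_gold ≈ 2.181; (b) y_gold ≈ 1.225

n + δ = 0.03 + 0.116 = 0.146.
At the golden rule the marginal product of capital equals n+δ: 0.26·k^(0.26−1) = 0.146. Solving, k_gold = (0.26/0.146)^(1/0.74) ≈ 2.1811.
y_gold = 2.1811^0.26 ≈ 1.2248.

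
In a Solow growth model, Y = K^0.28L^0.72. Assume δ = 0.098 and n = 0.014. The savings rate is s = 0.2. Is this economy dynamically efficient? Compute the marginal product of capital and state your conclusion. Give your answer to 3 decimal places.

n + δ = 0.014 + 0.098 = 0.112.
Steady-state k*: s·k^0.28 = 0.112·k gives k* = (0.2/0.112)^(1/0.72) ≈ 2.2374.
MPK = 0.28·2.2374^(-0.72) ≈ 0.1568.
MPK > n+δ = 0.112, so the economy is dynamically efficient (under-saving).

dynamically efficient; MPK ≈ 0.157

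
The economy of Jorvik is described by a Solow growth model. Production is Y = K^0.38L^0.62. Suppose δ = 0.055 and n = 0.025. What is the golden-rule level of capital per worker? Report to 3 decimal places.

The effective depreciation rate is n + δ = 0.025 + 0.055 = 0.08.
At the golden rule the marginal product of capital equals n+δ: 0.38·k^(0.38−1) = 0.08. Solving, k_gold = (0.38/0.08)^(1/0.62) ≈ 12.3436.

k_gold ≈ 12.344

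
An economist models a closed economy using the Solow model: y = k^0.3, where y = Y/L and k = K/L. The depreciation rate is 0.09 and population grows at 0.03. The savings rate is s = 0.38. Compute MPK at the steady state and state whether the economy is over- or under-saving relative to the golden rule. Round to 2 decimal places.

Capital per worker breaks even when investment replaces (n + δ)·k; here n + δ = 0.12.
Steady-state k*: s·k^0.3 = 0.12·k gives k* = (0.38/0.12)^(1/0.7) ≈ 5.1897.
MPK = 0.3·5.1897^(-0.7) ≈ 0.0947.
MPK < n+δ = 0.12, so the economy is dynamically inefficient (over-saving).

over-saving; MPK ≈ 0.09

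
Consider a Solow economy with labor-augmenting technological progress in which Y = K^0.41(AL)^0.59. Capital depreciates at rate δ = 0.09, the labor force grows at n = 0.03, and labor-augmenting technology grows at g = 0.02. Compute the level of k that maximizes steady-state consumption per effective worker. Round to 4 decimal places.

The effective depreciation rate is n + g + δ = 0.03 + 0.02 + 0.09 = 0.14.
Maximizing c = f(k) − (n+g+δ)·k gives f'(k) = n+g+δ, i.e. 0.41·k^(0.41−1) = 0.14, so k_gold = (0.41/0.14)^(1/0.59) ≈ 6.1793.

k_gold ≈ 6.1793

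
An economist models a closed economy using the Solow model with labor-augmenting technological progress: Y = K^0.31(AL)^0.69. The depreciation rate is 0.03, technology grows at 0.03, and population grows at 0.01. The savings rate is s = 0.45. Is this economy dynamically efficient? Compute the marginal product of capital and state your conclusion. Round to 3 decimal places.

n + g + δ = 0.01 + 0.03 + 0.03 = 0.07.
Steady-state k*: s·k^0.31 = 0.07·k gives k* = (0.45/0.07)^(1/0.69) ≈ 14.8313.
MPK = 0.31·14.8313^(-0.69) ≈ 0.0482.
MPK < n+g+δ = 0.07, so the economy is dynamically inefficient (over-saving).

dynamically inefficient; MPK ≈ 0.048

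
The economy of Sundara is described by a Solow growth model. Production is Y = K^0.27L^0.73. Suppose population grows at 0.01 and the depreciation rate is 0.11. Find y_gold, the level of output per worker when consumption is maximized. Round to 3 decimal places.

n + δ = 0.01 + 0.11 = 0.12.
Golden rule sets MPK = n+δ: 0.27·k^(0.27−1) = 0.12, so k_gold = (0.27/0.12)^(1/0.73) ≈ 3.0370.
Output: y_gold = k_gold^0.27 = 3.0370^0.27 ≈ 1.3498.

y_gold ≈ 1.350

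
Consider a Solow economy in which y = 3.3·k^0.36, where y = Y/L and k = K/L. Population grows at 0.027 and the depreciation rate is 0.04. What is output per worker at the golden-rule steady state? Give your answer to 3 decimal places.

The effective depreciation rate is n + δ = 0.027 + 0.04 = 0.067.
Golden rule sets MPK = n+δ: 0.36·3.3·k^(0.36−1) = 0.067, so k_gold = (0.36·3.3/0.067)^(1/0.64) ≈ 89.3632.
Output: y_gold = 3.3·k_gold^0.36 = 3.3·89.3632^0.36 ≈ 16.6315.

y_gold ≈ 16.631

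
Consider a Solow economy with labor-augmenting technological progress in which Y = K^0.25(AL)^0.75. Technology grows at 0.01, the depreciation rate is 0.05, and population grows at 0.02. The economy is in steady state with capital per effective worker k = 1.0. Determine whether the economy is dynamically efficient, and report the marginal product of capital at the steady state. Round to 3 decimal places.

dynamically efficient; MPK ≈ 0.250

Break-even investment rate: n + g + δ = 0.02 + 0.01 + 0.05 = 0.08.
MPK = 0.25·k^(0.25−1) = 0.25·1.0^(-0.75) ≈ 0.2500.
MPK > 0.08, so the economy is dynamically efficient (under-saving).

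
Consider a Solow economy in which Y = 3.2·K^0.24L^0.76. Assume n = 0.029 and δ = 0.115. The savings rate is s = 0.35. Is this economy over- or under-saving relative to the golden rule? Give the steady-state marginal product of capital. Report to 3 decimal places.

over-saving; MPK ≈ 0.099

Break-even investment rate: n + δ = 0.029 + 0.115 = 0.144.
Steady-state k*: s·A·k^0.24 = 0.144·k gives k* = (0.35·3.2/0.144)^(1/0.76) ≈ 14.8655.
MPK = 0.24·3.2·14.8655^(-0.76) ≈ 0.0987.
MPK < n+δ = 0.144, so the economy is dynamically inefficient (over-saving).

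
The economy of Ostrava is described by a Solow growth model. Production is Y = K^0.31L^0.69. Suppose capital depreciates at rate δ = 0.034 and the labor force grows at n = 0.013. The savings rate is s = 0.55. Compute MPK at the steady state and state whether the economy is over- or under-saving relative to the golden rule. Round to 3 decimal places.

over-saving; MPK ≈ 0.026

n + δ = 0.013 + 0.034 = 0.047.
Steady-state k*: s·k^0.31 = 0.047·k gives k* = (0.55/0.047)^(1/0.69) ≈ 35.3354.
MPK = 0.31·35.3354^(-0.69) ≈ 0.0265.
MPK < n+δ = 0.047, so the economy is dynamically inefficient (over-saving).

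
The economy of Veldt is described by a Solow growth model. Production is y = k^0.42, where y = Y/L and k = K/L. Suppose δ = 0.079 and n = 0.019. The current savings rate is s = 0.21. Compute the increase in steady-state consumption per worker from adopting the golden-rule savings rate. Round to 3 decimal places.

Capital per worker breaks even when investment replaces (n + δ)·k; here n + δ = 0.098.
Current steady state (s = 0.21): k* = (0.21/0.098)^(1/0.58) ≈ 3.7212, y* = 3.7212^0.42 ≈ 1.7365, c* = (1−0.21)·1.7365 ≈ 1.3719.
Maximizing c = f(k) − (n+δ)·k gives f'(k) = n+δ, i.e. 0.42·k^(0.42−1) = 0.098, so k_gold = (0.42/0.098)^(1/0.58) ≈ 12.2941.
y_gold = 12.2941^0.42 ≈ 2.8686, c_gold = y_gold − 0.098·k_gold ≈ 1.6638.
Gain: Δc = 1.6638 − 1.3719 ≈ 0.2919.

Δc ≈ 0.292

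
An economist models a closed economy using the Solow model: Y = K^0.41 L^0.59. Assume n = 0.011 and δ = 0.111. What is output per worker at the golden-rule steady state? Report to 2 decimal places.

y_gold ≈ 2.32

Capital per worker breaks even when investment replaces (n + δ)·k; here n + δ = 0.122.
Golden rule sets MPK = n+δ: 0.41·k^(0.41−1) = 0.122, so k_gold = (0.41/0.122)^(1/0.59) ≈ 7.8027.
Output: y_gold = k_gold^0.41 = 7.8027^0.41 ≈ 2.3218.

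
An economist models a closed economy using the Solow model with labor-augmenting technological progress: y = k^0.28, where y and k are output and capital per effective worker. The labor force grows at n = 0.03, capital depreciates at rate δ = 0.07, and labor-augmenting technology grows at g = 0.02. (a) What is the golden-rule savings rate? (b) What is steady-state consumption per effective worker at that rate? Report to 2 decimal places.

The effective depreciation rate is n + g + δ = 0.03 + 0.02 + 0.07 = 0.12.
For Cobb-Douglas, s_gold equals capital's share: s_gold = 0.28.
Maximizing c = f(k) − (n+g+δ)·k gives f'(k) = n+g+δ, i.e. 0.28·k^(0.28−1) = 0.12, so k_gold = (0.28/0.12)^(1/0.72) ≈ 3.2440.
y_gold = 3.2440^0.28 ≈ 1.3903; c_gold = (1−0.28)·y_gold ≈ 1.0010.

(a) s_gold = 0.28; (b) c_gold ≈ 1.00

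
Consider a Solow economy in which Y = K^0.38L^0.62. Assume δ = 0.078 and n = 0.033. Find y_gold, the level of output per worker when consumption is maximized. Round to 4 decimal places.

The effective depreciation rate is n + δ = 0.033 + 0.078 = 0.111.
Maximizing c = f(k) − (n+δ)·k gives f'(k) = n+δ, i.e. 0.38·k^(0.38−1) = 0.111, so k_gold = (0.38/0.111)^(1/0.62) ≈ 7.2784.
Output: y_gold = k_gold^0.38 = 7.2784^0.38 ≈ 2.1260.

y_gold ≈ 2.1260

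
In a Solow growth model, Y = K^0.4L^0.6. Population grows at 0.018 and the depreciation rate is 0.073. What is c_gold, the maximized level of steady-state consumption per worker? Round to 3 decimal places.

c_gold ≈ 1.610

Break-even investment rate: n + δ = 0.018 + 0.073 = 0.091.
Setting f'(k) = n+δ gives 0.4·k^(0.4−1) = 0.091, hence k_gold = (0.4/0.091)^(1/0.6) ≈ 11.7950.
y_gold = 11.7950^0.4 ≈ 2.6834.
c_gold = y_gold − (n+δ)·k_gold = 2.6834 − 0.091·11.7950 ≈ 1.6100.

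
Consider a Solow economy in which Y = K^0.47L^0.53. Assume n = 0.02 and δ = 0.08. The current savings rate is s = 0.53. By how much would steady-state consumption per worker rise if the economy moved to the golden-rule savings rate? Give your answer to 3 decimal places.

n + δ = 0.02 + 0.08 = 0.1.
Current steady state (s = 0.53): k* = (0.53/0.1)^(1/0.53) ≈ 23.2572, y* = 23.2572^0.47 ≈ 4.3882, c* = (1−0.53)·4.3882 ≈ 2.0624.
Golden rule sets MPK = n+δ: 0.47·k^(0.47−1) = 0.1, so k_gold = (0.47/0.1)^(1/0.53) ≈ 18.5400.
y_gold = 18.5400^0.47 ≈ 3.9447, c_gold = y_gold − 0.1·k_gold ≈ 2.0907.
Gain: Δc = 2.0907 − 2.0624 ≈ 0.0282.

Δc ≈ 0.028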